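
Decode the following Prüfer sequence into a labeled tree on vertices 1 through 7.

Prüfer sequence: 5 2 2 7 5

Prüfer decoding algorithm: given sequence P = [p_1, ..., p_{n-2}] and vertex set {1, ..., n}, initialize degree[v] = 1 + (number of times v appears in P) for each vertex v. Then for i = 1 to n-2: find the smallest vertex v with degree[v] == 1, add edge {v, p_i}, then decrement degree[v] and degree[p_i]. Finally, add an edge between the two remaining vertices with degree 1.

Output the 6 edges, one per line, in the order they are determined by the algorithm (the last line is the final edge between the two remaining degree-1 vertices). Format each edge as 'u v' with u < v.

Answer: 1 5
2 3
2 4
2 7
5 6
5 7

Derivation:
Initial degrees: {1:1, 2:3, 3:1, 4:1, 5:3, 6:1, 7:2}
Step 1: smallest deg-1 vertex = 1, p_1 = 5. Add edge {1,5}. Now deg[1]=0, deg[5]=2.
Step 2: smallest deg-1 vertex = 3, p_2 = 2. Add edge {2,3}. Now deg[3]=0, deg[2]=2.
Step 3: smallest deg-1 vertex = 4, p_3 = 2. Add edge {2,4}. Now deg[4]=0, deg[2]=1.
Step 4: smallest deg-1 vertex = 2, p_4 = 7. Add edge {2,7}. Now deg[2]=0, deg[7]=1.
Step 5: smallest deg-1 vertex = 6, p_5 = 5. Add edge {5,6}. Now deg[6]=0, deg[5]=1.
Final: two remaining deg-1 vertices are 5, 7. Add edge {5,7}.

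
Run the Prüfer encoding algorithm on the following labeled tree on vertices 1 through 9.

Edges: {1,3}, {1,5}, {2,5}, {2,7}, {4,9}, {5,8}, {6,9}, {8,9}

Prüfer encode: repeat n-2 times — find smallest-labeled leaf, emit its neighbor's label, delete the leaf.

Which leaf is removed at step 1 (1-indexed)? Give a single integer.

Step 1: current leaves = {3,4,6,7}. Remove leaf 3 (neighbor: 1).

Answer: 3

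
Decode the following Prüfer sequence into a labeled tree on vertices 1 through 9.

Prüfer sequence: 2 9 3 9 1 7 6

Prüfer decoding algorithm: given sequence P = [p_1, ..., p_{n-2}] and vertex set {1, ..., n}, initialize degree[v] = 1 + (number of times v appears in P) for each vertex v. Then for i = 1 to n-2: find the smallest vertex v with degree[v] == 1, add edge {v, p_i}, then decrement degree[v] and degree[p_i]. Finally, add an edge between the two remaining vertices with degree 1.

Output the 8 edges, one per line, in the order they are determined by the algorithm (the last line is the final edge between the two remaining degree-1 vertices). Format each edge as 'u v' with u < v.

Initial degrees: {1:2, 2:2, 3:2, 4:1, 5:1, 6:2, 7:2, 8:1, 9:3}
Step 1: smallest deg-1 vertex = 4, p_1 = 2. Add edge {2,4}. Now deg[4]=0, deg[2]=1.
Step 2: smallest deg-1 vertex = 2, p_2 = 9. Add edge {2,9}. Now deg[2]=0, deg[9]=2.
Step 3: smallest deg-1 vertex = 5, p_3 = 3. Add edge {3,5}. Now deg[5]=0, deg[3]=1.
Step 4: smallest deg-1 vertex = 3, p_4 = 9. Add edge {3,9}. Now deg[3]=0, deg[9]=1.
Step 5: smallest deg-1 vertex = 8, p_5 = 1. Add edge {1,8}. Now deg[8]=0, deg[1]=1.
Step 6: smallest deg-1 vertex = 1, p_6 = 7. Add edge {1,7}. Now deg[1]=0, deg[7]=1.
Step 7: smallest deg-1 vertex = 7, p_7 = 6. Add edge {6,7}. Now deg[7]=0, deg[6]=1.
Final: two remaining deg-1 vertices are 6, 9. Add edge {6,9}.

Answer: 2 4
2 9
3 5
3 9
1 8
1 7
6 7
6 9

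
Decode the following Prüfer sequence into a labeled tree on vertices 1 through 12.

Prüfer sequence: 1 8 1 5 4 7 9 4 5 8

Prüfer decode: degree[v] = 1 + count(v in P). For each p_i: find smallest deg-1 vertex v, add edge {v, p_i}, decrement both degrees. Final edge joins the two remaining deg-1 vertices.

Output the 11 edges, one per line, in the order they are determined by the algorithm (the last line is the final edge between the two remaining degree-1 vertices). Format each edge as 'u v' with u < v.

Initial degrees: {1:3, 2:1, 3:1, 4:3, 5:3, 6:1, 7:2, 8:3, 9:2, 10:1, 11:1, 12:1}
Step 1: smallest deg-1 vertex = 2, p_1 = 1. Add edge {1,2}. Now deg[2]=0, deg[1]=2.
Step 2: smallest deg-1 vertex = 3, p_2 = 8. Add edge {3,8}. Now deg[3]=0, deg[8]=2.
Step 3: smallest deg-1 vertex = 6, p_3 = 1. Add edge {1,6}. Now deg[6]=0, deg[1]=1.
Step 4: smallest deg-1 vertex = 1, p_4 = 5. Add edge {1,5}. Now deg[1]=0, deg[5]=2.
Step 5: smallest deg-1 vertex = 10, p_5 = 4. Add edge {4,10}. Now deg[10]=0, deg[4]=2.
Step 6: smallest deg-1 vertex = 11, p_6 = 7. Add edge {7,11}. Now deg[11]=0, deg[7]=1.
Step 7: smallest deg-1 vertex = 7, p_7 = 9. Add edge {7,9}. Now deg[7]=0, deg[9]=1.
Step 8: smallest deg-1 vertex = 9, p_8 = 4. Add edge {4,9}. Now deg[9]=0, deg[4]=1.
Step 9: smallest deg-1 vertex = 4, p_9 = 5. Add edge {4,5}. Now deg[4]=0, deg[5]=1.
Step 10: smallest deg-1 vertex = 5, p_10 = 8. Add edge {5,8}. Now deg[5]=0, deg[8]=1.
Final: two remaining deg-1 vertices are 8, 12. Add edge {8,12}.

Answer: 1 2
3 8
1 6
1 5
4 10
7 11
7 9
4 9
4 5
5 8
8 12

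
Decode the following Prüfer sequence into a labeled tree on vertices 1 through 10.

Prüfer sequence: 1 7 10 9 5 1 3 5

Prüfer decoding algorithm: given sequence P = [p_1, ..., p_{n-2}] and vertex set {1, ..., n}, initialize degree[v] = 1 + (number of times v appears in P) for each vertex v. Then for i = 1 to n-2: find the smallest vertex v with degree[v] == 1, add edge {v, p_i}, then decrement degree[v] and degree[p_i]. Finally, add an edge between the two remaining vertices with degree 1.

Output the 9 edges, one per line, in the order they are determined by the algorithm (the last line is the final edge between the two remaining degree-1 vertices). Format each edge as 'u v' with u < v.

Initial degrees: {1:3, 2:1, 3:2, 4:1, 5:3, 6:1, 7:2, 8:1, 9:2, 10:2}
Step 1: smallest deg-1 vertex = 2, p_1 = 1. Add edge {1,2}. Now deg[2]=0, deg[1]=2.
Step 2: smallest deg-1 vertex = 4, p_2 = 7. Add edge {4,7}. Now deg[4]=0, deg[7]=1.
Step 3: smallest deg-1 vertex = 6, p_3 = 10. Add edge {6,10}. Now deg[6]=0, deg[10]=1.
Step 4: smallest deg-1 vertex = 7, p_4 = 9. Add edge {7,9}. Now deg[7]=0, deg[9]=1.
Step 5: smallest deg-1 vertex = 8, p_5 = 5. Add edge {5,8}. Now deg[8]=0, deg[5]=2.
Step 6: smallest deg-1 vertex = 9, p_6 = 1. Add edge {1,9}. Now deg[9]=0, deg[1]=1.
Step 7: smallest deg-1 vertex = 1, p_7 = 3. Add edge {1,3}. Now deg[1]=0, deg[3]=1.
Step 8: smallest deg-1 vertex = 3, p_8 = 5. Add edge {3,5}. Now deg[3]=0, deg[5]=1.
Final: two remaining deg-1 vertices are 5, 10. Add edge {5,10}.

Answer: 1 2
4 7
6 10
7 9
5 8
1 9
1 3
3 5
5 10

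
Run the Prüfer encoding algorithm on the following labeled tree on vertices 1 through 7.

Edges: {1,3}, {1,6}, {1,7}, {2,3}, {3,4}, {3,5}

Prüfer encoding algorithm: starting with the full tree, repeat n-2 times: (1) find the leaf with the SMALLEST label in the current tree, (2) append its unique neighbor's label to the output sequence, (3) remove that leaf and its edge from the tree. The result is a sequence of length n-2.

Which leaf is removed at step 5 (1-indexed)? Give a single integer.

Step 1: current leaves = {2,4,5,6,7}. Remove leaf 2 (neighbor: 3).
Step 2: current leaves = {4,5,6,7}. Remove leaf 4 (neighbor: 3).
Step 3: current leaves = {5,6,7}. Remove leaf 5 (neighbor: 3).
Step 4: current leaves = {3,6,7}. Remove leaf 3 (neighbor: 1).
Step 5: current leaves = {6,7}. Remove leaf 6 (neighbor: 1).

Answer: 6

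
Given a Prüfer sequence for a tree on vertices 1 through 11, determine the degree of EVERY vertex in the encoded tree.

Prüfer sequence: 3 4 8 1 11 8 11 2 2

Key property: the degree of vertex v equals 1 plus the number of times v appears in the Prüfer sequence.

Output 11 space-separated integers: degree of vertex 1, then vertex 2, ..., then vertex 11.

p_1 = 3: count[3] becomes 1
p_2 = 4: count[4] becomes 1
p_3 = 8: count[8] becomes 1
p_4 = 1: count[1] becomes 1
p_5 = 11: count[11] becomes 1
p_6 = 8: count[8] becomes 2
p_7 = 11: count[11] becomes 2
p_8 = 2: count[2] becomes 1
p_9 = 2: count[2] becomes 2
Degrees (1 + count): deg[1]=1+1=2, deg[2]=1+2=3, deg[3]=1+1=2, deg[4]=1+1=2, deg[5]=1+0=1, deg[6]=1+0=1, deg[7]=1+0=1, deg[8]=1+2=3, deg[9]=1+0=1, deg[10]=1+0=1, deg[11]=1+2=3

Answer: 2 3 2 2 1 1 1 3 1 1 3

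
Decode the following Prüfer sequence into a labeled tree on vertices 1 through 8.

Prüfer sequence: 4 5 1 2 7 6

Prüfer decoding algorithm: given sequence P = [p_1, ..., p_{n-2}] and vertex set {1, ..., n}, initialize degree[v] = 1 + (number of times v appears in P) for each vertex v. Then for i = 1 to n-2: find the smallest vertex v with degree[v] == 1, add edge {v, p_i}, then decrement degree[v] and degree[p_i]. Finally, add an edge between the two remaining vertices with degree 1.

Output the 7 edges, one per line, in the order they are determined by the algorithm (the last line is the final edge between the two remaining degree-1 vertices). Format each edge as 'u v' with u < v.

Answer: 3 4
4 5
1 5
1 2
2 7
6 7
6 8

Derivation:
Initial degrees: {1:2, 2:2, 3:1, 4:2, 5:2, 6:2, 7:2, 8:1}
Step 1: smallest deg-1 vertex = 3, p_1 = 4. Add edge {3,4}. Now deg[3]=0, deg[4]=1.
Step 2: smallest deg-1 vertex = 4, p_2 = 5. Add edge {4,5}. Now deg[4]=0, deg[5]=1.
Step 3: smallest deg-1 vertex = 5, p_3 = 1. Add edge {1,5}. Now deg[5]=0, deg[1]=1.
Step 4: smallest deg-1 vertex = 1, p_4 = 2. Add edge {1,2}. Now deg[1]=0, deg[2]=1.
Step 5: smallest deg-1 vertex = 2, p_5 = 7. Add edge {2,7}. Now deg[2]=0, deg[7]=1.
Step 6: smallest deg-1 vertex = 7, p_6 = 6. Add edge {6,7}. Now deg[7]=0, deg[6]=1.
Final: two remaining deg-1 vertices are 6, 8. Add edge {6,8}.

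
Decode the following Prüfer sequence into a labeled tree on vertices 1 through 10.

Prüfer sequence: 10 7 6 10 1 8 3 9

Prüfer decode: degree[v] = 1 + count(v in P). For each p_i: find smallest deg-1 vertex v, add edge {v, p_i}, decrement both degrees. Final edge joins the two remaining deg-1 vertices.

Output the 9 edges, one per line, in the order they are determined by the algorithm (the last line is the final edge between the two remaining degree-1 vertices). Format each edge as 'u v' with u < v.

Initial degrees: {1:2, 2:1, 3:2, 4:1, 5:1, 6:2, 7:2, 8:2, 9:2, 10:3}
Step 1: smallest deg-1 vertex = 2, p_1 = 10. Add edge {2,10}. Now deg[2]=0, deg[10]=2.
Step 2: smallest deg-1 vertex = 4, p_2 = 7. Add edge {4,7}. Now deg[4]=0, deg[7]=1.
Step 3: smallest deg-1 vertex = 5, p_3 = 6. Add edge {5,6}. Now deg[5]=0, deg[6]=1.
Step 4: smallest deg-1 vertex = 6, p_4 = 10. Add edge {6,10}. Now deg[6]=0, deg[10]=1.
Step 5: smallest deg-1 vertex = 7, p_5 = 1. Add edge {1,7}. Now deg[7]=0, deg[1]=1.
Step 6: smallest deg-1 vertex = 1, p_6 = 8. Add edge {1,8}. Now deg[1]=0, deg[8]=1.
Step 7: smallest deg-1 vertex = 8, p_7 = 3. Add edge {3,8}. Now deg[8]=0, deg[3]=1.
Step 8: smallest deg-1 vertex = 3, p_8 = 9. Add edge {3,9}. Now deg[3]=0, deg[9]=1.
Final: two remaining deg-1 vertices are 9, 10. Add edge {9,10}.

Answer: 2 10
4 7
5 6
6 10
1 7
1 8
3 8
3 9
9 10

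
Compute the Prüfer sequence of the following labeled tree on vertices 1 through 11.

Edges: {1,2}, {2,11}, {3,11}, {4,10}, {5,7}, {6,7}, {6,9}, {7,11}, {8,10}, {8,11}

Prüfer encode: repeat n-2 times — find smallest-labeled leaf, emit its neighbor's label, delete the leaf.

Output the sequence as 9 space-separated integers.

Step 1: leaves = {1,3,4,5,9}. Remove smallest leaf 1, emit neighbor 2.
Step 2: leaves = {2,3,4,5,9}. Remove smallest leaf 2, emit neighbor 11.
Step 3: leaves = {3,4,5,9}. Remove smallest leaf 3, emit neighbor 11.
Step 4: leaves = {4,5,9}. Remove smallest leaf 4, emit neighbor 10.
Step 5: leaves = {5,9,10}. Remove smallest leaf 5, emit neighbor 7.
Step 6: leaves = {9,10}. Remove smallest leaf 9, emit neighbor 6.
Step 7: leaves = {6,10}. Remove smallest leaf 6, emit neighbor 7.
Step 8: leaves = {7,10}. Remove smallest leaf 7, emit neighbor 11.
Step 9: leaves = {10,11}. Remove smallest leaf 10, emit neighbor 8.
Done: 2 vertices remain (8, 11). Sequence = [2 11 11 10 7 6 7 11 8]

Answer: 2 11 11 10 7 6 7 11 8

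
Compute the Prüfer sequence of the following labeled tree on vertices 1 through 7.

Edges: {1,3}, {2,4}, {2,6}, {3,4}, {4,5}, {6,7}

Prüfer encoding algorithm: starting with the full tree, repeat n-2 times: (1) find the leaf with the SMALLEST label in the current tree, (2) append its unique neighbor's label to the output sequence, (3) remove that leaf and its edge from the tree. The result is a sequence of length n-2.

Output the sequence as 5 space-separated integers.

Answer: 3 4 4 2 6

Derivation:
Step 1: leaves = {1,5,7}. Remove smallest leaf 1, emit neighbor 3.
Step 2: leaves = {3,5,7}. Remove smallest leaf 3, emit neighbor 4.
Step 3: leaves = {5,7}. Remove smallest leaf 5, emit neighbor 4.
Step 4: leaves = {4,7}. Remove smallest leaf 4, emit neighbor 2.
Step 5: leaves = {2,7}. Remove smallest leaf 2, emit neighbor 6.
Done: 2 vertices remain (6, 7). Sequence = [3 4 4 2 6]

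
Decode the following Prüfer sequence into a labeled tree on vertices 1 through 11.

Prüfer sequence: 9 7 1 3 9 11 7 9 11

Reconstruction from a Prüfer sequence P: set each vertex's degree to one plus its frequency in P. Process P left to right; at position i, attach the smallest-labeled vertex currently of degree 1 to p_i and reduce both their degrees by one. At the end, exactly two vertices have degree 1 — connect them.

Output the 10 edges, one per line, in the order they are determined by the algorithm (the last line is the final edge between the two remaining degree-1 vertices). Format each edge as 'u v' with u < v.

Answer: 2 9
4 7
1 5
1 3
3 9
6 11
7 8
7 9
9 11
10 11

Derivation:
Initial degrees: {1:2, 2:1, 3:2, 4:1, 5:1, 6:1, 7:3, 8:1, 9:4, 10:1, 11:3}
Step 1: smallest deg-1 vertex = 2, p_1 = 9. Add edge {2,9}. Now deg[2]=0, deg[9]=3.
Step 2: smallest deg-1 vertex = 4, p_2 = 7. Add edge {4,7}. Now deg[4]=0, deg[7]=2.
Step 3: smallest deg-1 vertex = 5, p_3 = 1. Add edge {1,5}. Now deg[5]=0, deg[1]=1.
Step 4: smallest deg-1 vertex = 1, p_4 = 3. Add edge {1,3}. Now deg[1]=0, deg[3]=1.
Step 5: smallest deg-1 vertex = 3, p_5 = 9. Add edge {3,9}. Now deg[3]=0, deg[9]=2.
Step 6: smallest deg-1 vertex = 6, p_6 = 11. Add edge {6,11}. Now deg[6]=0, deg[11]=2.
Step 7: smallest deg-1 vertex = 8, p_7 = 7. Add edge {7,8}. Now deg[8]=0, deg[7]=1.
Step 8: smallest deg-1 vertex = 7, p_8 = 9. Add edge {7,9}. Now deg[7]=0, deg[9]=1.
Step 9: smallest deg-1 vertex = 9, p_9 = 11. Add edge {9,11}. Now deg[9]=0, deg[11]=1.
Final: two remaining deg-1 vertices are 10, 11. Add edge {10,11}.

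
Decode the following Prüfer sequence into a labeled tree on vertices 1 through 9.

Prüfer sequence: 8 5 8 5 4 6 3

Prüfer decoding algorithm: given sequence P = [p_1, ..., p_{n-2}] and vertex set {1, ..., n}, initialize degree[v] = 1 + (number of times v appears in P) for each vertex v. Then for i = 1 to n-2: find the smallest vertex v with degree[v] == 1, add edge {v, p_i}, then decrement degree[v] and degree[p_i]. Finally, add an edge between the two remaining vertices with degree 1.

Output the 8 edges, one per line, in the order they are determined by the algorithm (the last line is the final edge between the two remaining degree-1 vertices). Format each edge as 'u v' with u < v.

Answer: 1 8
2 5
7 8
5 8
4 5
4 6
3 6
3 9

Derivation:
Initial degrees: {1:1, 2:1, 3:2, 4:2, 5:3, 6:2, 7:1, 8:3, 9:1}
Step 1: smallest deg-1 vertex = 1, p_1 = 8. Add edge {1,8}. Now deg[1]=0, deg[8]=2.
Step 2: smallest deg-1 vertex = 2, p_2 = 5. Add edge {2,5}. Now deg[2]=0, deg[5]=2.
Step 3: smallest deg-1 vertex = 7, p_3 = 8. Add edge {7,8}. Now deg[7]=0, deg[8]=1.
Step 4: smallest deg-1 vertex = 8, p_4 = 5. Add edge {5,8}. Now deg[8]=0, deg[5]=1.
Step 5: smallest deg-1 vertex = 5, p_5 = 4. Add edge {4,5}. Now deg[5]=0, deg[4]=1.
Step 6: smallest deg-1 vertex = 4, p_6 = 6. Add edge {4,6}. Now deg[4]=0, deg[6]=1.
Step 7: smallest deg-1 vertex = 6, p_7 = 3. Add edge {3,6}. Now deg[6]=0, deg[3]=1.
Final: two remaining deg-1 vertices are 3, 9. Add edge {3,9}.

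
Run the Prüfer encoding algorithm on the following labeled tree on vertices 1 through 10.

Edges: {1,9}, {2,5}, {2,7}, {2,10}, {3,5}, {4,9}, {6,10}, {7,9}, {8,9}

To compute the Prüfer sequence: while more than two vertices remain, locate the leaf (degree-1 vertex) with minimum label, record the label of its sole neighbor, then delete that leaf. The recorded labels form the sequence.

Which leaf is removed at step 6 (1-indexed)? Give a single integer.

Answer: 8

Derivation:
Step 1: current leaves = {1,3,4,6,8}. Remove leaf 1 (neighbor: 9).
Step 2: current leaves = {3,4,6,8}. Remove leaf 3 (neighbor: 5).
Step 3: current leaves = {4,5,6,8}. Remove leaf 4 (neighbor: 9).
Step 4: current leaves = {5,6,8}. Remove leaf 5 (neighbor: 2).
Step 5: current leaves = {6,8}. Remove leaf 6 (neighbor: 10).
Step 6: current leaves = {8,10}. Remove leaf 8 (neighbor: 9).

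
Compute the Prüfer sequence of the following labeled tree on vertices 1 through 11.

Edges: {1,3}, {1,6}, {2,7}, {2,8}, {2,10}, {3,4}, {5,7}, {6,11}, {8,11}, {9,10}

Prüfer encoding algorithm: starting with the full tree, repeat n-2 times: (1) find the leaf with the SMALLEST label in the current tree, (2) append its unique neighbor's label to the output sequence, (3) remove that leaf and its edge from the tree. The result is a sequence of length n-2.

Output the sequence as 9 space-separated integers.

Step 1: leaves = {4,5,9}. Remove smallest leaf 4, emit neighbor 3.
Step 2: leaves = {3,5,9}. Remove smallest leaf 3, emit neighbor 1.
Step 3: leaves = {1,5,9}. Remove smallest leaf 1, emit neighbor 6.
Step 4: leaves = {5,6,9}. Remove smallest leaf 5, emit neighbor 7.
Step 5: leaves = {6,7,9}. Remove smallest leaf 6, emit neighbor 11.
Step 6: leaves = {7,9,11}. Remove smallest leaf 7, emit neighbor 2.
Step 7: leaves = {9,11}. Remove smallest leaf 9, emit neighbor 10.
Step 8: leaves = {10,11}. Remove smallest leaf 10, emit neighbor 2.
Step 9: leaves = {2,11}. Remove smallest leaf 2, emit neighbor 8.
Done: 2 vertices remain (8, 11). Sequence = [3 1 6 7 11 2 10 2 8]

Answer: 3 1 6 7 11 2 10 2 8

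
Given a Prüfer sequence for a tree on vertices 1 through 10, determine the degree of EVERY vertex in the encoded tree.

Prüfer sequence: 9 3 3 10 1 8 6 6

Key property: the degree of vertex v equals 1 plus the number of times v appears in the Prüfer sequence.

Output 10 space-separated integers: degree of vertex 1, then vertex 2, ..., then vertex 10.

p_1 = 9: count[9] becomes 1
p_2 = 3: count[3] becomes 1
p_3 = 3: count[3] becomes 2
p_4 = 10: count[10] becomes 1
p_5 = 1: count[1] becomes 1
p_6 = 8: count[8] becomes 1
p_7 = 6: count[6] becomes 1
p_8 = 6: count[6] becomes 2
Degrees (1 + count): deg[1]=1+1=2, deg[2]=1+0=1, deg[3]=1+2=3, deg[4]=1+0=1, deg[5]=1+0=1, deg[6]=1+2=3, deg[7]=1+0=1, deg[8]=1+1=2, deg[9]=1+1=2, deg[10]=1+1=2

Answer: 2 1 3 1 1 3 1 2 2 2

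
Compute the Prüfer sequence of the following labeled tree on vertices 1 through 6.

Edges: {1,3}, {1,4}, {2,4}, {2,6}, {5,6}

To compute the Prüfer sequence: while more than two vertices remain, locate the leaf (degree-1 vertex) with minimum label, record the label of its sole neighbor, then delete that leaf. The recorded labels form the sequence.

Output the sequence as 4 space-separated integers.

Step 1: leaves = {3,5}. Remove smallest leaf 3, emit neighbor 1.
Step 2: leaves = {1,5}. Remove smallest leaf 1, emit neighbor 4.
Step 3: leaves = {4,5}. Remove smallest leaf 4, emit neighbor 2.
Step 4: leaves = {2,5}. Remove smallest leaf 2, emit neighbor 6.
Done: 2 vertices remain (5, 6). Sequence = [1 4 2 6]

Answer: 1 4 2 6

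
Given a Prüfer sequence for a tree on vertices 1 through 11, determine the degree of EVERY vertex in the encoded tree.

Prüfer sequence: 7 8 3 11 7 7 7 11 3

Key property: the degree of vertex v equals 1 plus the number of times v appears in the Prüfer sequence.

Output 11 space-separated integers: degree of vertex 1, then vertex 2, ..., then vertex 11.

Answer: 1 1 3 1 1 1 5 2 1 1 3

Derivation:
p_1 = 7: count[7] becomes 1
p_2 = 8: count[8] becomes 1
p_3 = 3: count[3] becomes 1
p_4 = 11: count[11] becomes 1
p_5 = 7: count[7] becomes 2
p_6 = 7: count[7] becomes 3
p_7 = 7: count[7] becomes 4
p_8 = 11: count[11] becomes 2
p_9 = 3: count[3] becomes 2
Degrees (1 + count): deg[1]=1+0=1, deg[2]=1+0=1, deg[3]=1+2=3, deg[4]=1+0=1, deg[5]=1+0=1, deg[6]=1+0=1, deg[7]=1+4=5, deg[8]=1+1=2, deg[9]=1+0=1, deg[10]=1+0=1, deg[11]=1+2=3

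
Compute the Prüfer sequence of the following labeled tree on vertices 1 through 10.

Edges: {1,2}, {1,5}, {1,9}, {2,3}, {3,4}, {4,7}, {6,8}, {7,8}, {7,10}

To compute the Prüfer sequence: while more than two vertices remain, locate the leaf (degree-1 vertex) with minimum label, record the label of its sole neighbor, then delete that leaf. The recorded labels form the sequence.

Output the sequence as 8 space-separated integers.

Answer: 1 8 7 1 2 3 4 7

Derivation:
Step 1: leaves = {5,6,9,10}. Remove smallest leaf 5, emit neighbor 1.
Step 2: leaves = {6,9,10}. Remove smallest leaf 6, emit neighbor 8.
Step 3: leaves = {8,9,10}. Remove smallest leaf 8, emit neighbor 7.
Step 4: leaves = {9,10}. Remove smallest leaf 9, emit neighbor 1.
Step 5: leaves = {1,10}. Remove smallest leaf 1, emit neighbor 2.
Step 6: leaves = {2,10}. Remove smallest leaf 2, emit neighbor 3.
Step 7: leaves = {3,10}. Remove smallest leaf 3, emit neighbor 4.
Step 8: leaves = {4,10}. Remove smallest leaf 4, emit neighbor 7.
Done: 2 vertices remain (7, 10). Sequence = [1 8 7 1 2 3 4 7]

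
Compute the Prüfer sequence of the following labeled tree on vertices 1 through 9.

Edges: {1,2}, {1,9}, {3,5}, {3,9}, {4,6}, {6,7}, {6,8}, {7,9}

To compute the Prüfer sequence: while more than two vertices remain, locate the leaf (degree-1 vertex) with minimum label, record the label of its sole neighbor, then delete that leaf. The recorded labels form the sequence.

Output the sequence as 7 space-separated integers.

Answer: 1 9 6 3 9 6 7

Derivation:
Step 1: leaves = {2,4,5,8}. Remove smallest leaf 2, emit neighbor 1.
Step 2: leaves = {1,4,5,8}. Remove smallest leaf 1, emit neighbor 9.
Step 3: leaves = {4,5,8}. Remove smallest leaf 4, emit neighbor 6.
Step 4: leaves = {5,8}. Remove smallest leaf 5, emit neighbor 3.
Step 5: leaves = {3,8}. Remove smallest leaf 3, emit neighbor 9.
Step 6: leaves = {8,9}. Remove smallest leaf 8, emit neighbor 6.
Step 7: leaves = {6,9}. Remove smallest leaf 6, emit neighbor 7.
Done: 2 vertices remain (7, 9). Sequence = [1 9 6 3 9 6 7]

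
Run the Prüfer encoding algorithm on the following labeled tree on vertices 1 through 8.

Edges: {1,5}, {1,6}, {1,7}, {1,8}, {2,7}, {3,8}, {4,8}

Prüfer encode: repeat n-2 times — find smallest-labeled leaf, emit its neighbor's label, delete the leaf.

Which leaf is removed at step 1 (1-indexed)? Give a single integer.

Answer: 2

Derivation:
Step 1: current leaves = {2,3,4,5,6}. Remove leaf 2 (neighbor: 7).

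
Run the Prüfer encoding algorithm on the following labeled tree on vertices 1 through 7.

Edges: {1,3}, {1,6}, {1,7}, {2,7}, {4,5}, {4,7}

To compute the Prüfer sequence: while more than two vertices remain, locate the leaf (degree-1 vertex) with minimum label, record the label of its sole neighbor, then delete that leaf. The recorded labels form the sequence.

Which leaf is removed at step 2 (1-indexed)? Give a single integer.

Step 1: current leaves = {2,3,5,6}. Remove leaf 2 (neighbor: 7).
Step 2: current leaves = {3,5,6}. Remove leaf 3 (neighbor: 1).

Answer: 3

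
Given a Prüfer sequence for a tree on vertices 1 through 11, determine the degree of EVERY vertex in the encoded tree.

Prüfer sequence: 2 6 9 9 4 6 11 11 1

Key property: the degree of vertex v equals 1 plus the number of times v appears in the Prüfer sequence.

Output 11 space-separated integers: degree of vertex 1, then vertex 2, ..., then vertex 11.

p_1 = 2: count[2] becomes 1
p_2 = 6: count[6] becomes 1
p_3 = 9: count[9] becomes 1
p_4 = 9: count[9] becomes 2
p_5 = 4: count[4] becomes 1
p_6 = 6: count[6] becomes 2
p_7 = 11: count[11] becomes 1
p_8 = 11: count[11] becomes 2
p_9 = 1: count[1] becomes 1
Degrees (1 + count): deg[1]=1+1=2, deg[2]=1+1=2, deg[3]=1+0=1, deg[4]=1+1=2, deg[5]=1+0=1, deg[6]=1+2=3, deg[7]=1+0=1, deg[8]=1+0=1, deg[9]=1+2=3, deg[10]=1+0=1, deg[11]=1+2=3

Answer: 2 2 1 2 1 3 1 1 3 1 3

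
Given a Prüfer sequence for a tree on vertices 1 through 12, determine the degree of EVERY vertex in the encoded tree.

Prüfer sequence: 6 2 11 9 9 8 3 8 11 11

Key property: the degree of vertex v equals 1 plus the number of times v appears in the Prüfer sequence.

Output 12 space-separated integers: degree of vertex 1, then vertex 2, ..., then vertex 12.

p_1 = 6: count[6] becomes 1
p_2 = 2: count[2] becomes 1
p_3 = 11: count[11] becomes 1
p_4 = 9: count[9] becomes 1
p_5 = 9: count[9] becomes 2
p_6 = 8: count[8] becomes 1
p_7 = 3: count[3] becomes 1
p_8 = 8: count[8] becomes 2
p_9 = 11: count[11] becomes 2
p_10 = 11: count[11] becomes 3
Degrees (1 + count): deg[1]=1+0=1, deg[2]=1+1=2, deg[3]=1+1=2, deg[4]=1+0=1, deg[5]=1+0=1, deg[6]=1+1=2, deg[7]=1+0=1, deg[8]=1+2=3, deg[9]=1+2=3, deg[10]=1+0=1, deg[11]=1+3=4, deg[12]=1+0=1

Answer: 1 2 2 1 1 2 1 3 3 1 4 1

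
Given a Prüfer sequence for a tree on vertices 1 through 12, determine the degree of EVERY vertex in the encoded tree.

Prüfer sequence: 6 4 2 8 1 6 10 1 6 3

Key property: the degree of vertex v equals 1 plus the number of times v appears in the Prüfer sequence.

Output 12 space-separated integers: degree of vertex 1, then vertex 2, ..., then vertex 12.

Answer: 3 2 2 2 1 4 1 2 1 2 1 1

Derivation:
p_1 = 6: count[6] becomes 1
p_2 = 4: count[4] becomes 1
p_3 = 2: count[2] becomes 1
p_4 = 8: count[8] becomes 1
p_5 = 1: count[1] becomes 1
p_6 = 6: count[6] becomes 2
p_7 = 10: count[10] becomes 1
p_8 = 1: count[1] becomes 2
p_9 = 6: count[6] becomes 3
p_10 = 3: count[3] becomes 1
Degrees (1 + count): deg[1]=1+2=3, deg[2]=1+1=2, deg[3]=1+1=2, deg[4]=1+1=2, deg[5]=1+0=1, deg[6]=1+3=4, deg[7]=1+0=1, deg[8]=1+1=2, deg[9]=1+0=1, deg[10]=1+1=2, deg[11]=1+0=1, deg[12]=1+0=1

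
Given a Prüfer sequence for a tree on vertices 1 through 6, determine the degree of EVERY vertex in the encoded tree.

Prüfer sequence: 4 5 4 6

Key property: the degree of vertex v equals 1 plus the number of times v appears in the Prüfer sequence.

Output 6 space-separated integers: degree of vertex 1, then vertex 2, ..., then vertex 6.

p_1 = 4: count[4] becomes 1
p_2 = 5: count[5] becomes 1
p_3 = 4: count[4] becomes 2
p_4 = 6: count[6] becomes 1
Degrees (1 + count): deg[1]=1+0=1, deg[2]=1+0=1, deg[3]=1+0=1, deg[4]=1+2=3, deg[5]=1+1=2, deg[6]=1+1=2

Answer: 1 1 1 3 2 2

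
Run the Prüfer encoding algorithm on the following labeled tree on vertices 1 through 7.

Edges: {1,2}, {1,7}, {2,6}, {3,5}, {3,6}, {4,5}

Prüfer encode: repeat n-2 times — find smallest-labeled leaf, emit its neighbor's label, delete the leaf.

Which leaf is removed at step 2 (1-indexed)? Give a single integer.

Answer: 5

Derivation:
Step 1: current leaves = {4,7}. Remove leaf 4 (neighbor: 5).
Step 2: current leaves = {5,7}. Remove leaf 5 (neighbor: 3).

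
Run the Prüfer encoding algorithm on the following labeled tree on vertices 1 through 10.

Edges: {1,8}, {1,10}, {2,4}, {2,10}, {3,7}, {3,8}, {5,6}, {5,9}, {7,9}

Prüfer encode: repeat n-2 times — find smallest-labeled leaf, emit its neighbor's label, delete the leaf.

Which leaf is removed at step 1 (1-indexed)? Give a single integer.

Step 1: current leaves = {4,6}. Remove leaf 4 (neighbor: 2).

Answer: 4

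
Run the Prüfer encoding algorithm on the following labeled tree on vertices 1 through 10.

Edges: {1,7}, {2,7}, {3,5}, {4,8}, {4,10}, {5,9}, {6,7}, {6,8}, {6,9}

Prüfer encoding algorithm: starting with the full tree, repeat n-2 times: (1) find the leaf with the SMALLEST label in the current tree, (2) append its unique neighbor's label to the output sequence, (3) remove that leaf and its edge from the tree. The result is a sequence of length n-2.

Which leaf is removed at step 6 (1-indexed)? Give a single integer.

Answer: 9

Derivation:
Step 1: current leaves = {1,2,3,10}. Remove leaf 1 (neighbor: 7).
Step 2: current leaves = {2,3,10}. Remove leaf 2 (neighbor: 7).
Step 3: current leaves = {3,7,10}. Remove leaf 3 (neighbor: 5).
Step 4: current leaves = {5,7,10}. Remove leaf 5 (neighbor: 9).
Step 5: current leaves = {7,9,10}. Remove leaf 7 (neighbor: 6).
Step 6: current leaves = {9,10}. Remove leaf 9 (neighbor: 6).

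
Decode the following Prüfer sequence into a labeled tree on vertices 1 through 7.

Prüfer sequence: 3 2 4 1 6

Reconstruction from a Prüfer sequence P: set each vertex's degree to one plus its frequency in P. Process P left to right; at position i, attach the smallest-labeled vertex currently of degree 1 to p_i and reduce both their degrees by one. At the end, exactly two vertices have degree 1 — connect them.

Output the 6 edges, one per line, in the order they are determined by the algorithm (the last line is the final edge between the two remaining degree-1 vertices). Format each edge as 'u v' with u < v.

Initial degrees: {1:2, 2:2, 3:2, 4:2, 5:1, 6:2, 7:1}
Step 1: smallest deg-1 vertex = 5, p_1 = 3. Add edge {3,5}. Now deg[5]=0, deg[3]=1.
Step 2: smallest deg-1 vertex = 3, p_2 = 2. Add edge {2,3}. Now deg[3]=0, deg[2]=1.
Step 3: smallest deg-1 vertex = 2, p_3 = 4. Add edge {2,4}. Now deg[2]=0, deg[4]=1.
Step 4: smallest deg-1 vertex = 4, p_4 = 1. Add edge {1,4}. Now deg[4]=0, deg[1]=1.
Step 5: smallest deg-1 vertex = 1, p_5 = 6. Add edge {1,6}. Now deg[1]=0, deg[6]=1.
Final: two remaining deg-1 vertices are 6, 7. Add edge {6,7}.

Answer: 3 5
2 3
2 4
1 4
1 6
6 7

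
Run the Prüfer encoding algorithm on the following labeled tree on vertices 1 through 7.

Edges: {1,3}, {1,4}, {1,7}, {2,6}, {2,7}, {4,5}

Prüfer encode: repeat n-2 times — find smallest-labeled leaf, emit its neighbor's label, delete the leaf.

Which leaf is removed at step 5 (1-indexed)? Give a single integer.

Answer: 6

Derivation:
Step 1: current leaves = {3,5,6}. Remove leaf 3 (neighbor: 1).
Step 2: current leaves = {5,6}. Remove leaf 5 (neighbor: 4).
Step 3: current leaves = {4,6}. Remove leaf 4 (neighbor: 1).
Step 4: current leaves = {1,6}. Remove leaf 1 (neighbor: 7).
Step 5: current leaves = {6,7}. Remove leaf 6 (neighbor: 2).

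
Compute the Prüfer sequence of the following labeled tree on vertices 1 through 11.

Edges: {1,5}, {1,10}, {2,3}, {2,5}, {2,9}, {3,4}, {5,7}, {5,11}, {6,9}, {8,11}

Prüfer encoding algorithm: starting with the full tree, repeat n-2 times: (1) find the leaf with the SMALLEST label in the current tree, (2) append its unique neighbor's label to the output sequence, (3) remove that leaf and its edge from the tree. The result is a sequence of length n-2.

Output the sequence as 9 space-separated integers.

Answer: 3 2 9 5 11 2 5 1 5

Derivation:
Step 1: leaves = {4,6,7,8,10}. Remove smallest leaf 4, emit neighbor 3.
Step 2: leaves = {3,6,7,8,10}. Remove smallest leaf 3, emit neighbor 2.
Step 3: leaves = {6,7,8,10}. Remove smallest leaf 6, emit neighbor 9.
Step 4: leaves = {7,8,9,10}. Remove smallest leaf 7, emit neighbor 5.
Step 5: leaves = {8,9,10}. Remove smallest leaf 8, emit neighbor 11.
Step 6: leaves = {9,10,11}. Remove smallest leaf 9, emit neighbor 2.
Step 7: leaves = {2,10,11}. Remove smallest leaf 2, emit neighbor 5.
Step 8: leaves = {10,11}. Remove smallest leaf 10, emit neighbor 1.
Step 9: leaves = {1,11}. Remove smallest leaf 1, emit neighbor 5.
Done: 2 vertices remain (5, 11). Sequence = [3 2 9 5 11 2 5 1 5]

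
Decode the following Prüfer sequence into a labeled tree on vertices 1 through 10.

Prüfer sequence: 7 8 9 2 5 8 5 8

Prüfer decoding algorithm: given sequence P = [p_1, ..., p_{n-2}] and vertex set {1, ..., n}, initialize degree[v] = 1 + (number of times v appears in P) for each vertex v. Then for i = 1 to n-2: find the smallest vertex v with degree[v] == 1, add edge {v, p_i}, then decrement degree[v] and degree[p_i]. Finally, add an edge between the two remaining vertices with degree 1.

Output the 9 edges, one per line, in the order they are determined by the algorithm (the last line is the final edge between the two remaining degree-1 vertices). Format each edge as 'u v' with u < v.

Answer: 1 7
3 8
4 9
2 6
2 5
7 8
5 9
5 8
8 10

Derivation:
Initial degrees: {1:1, 2:2, 3:1, 4:1, 5:3, 6:1, 7:2, 8:4, 9:2, 10:1}
Step 1: smallest deg-1 vertex = 1, p_1 = 7. Add edge {1,7}. Now deg[1]=0, deg[7]=1.
Step 2: smallest deg-1 vertex = 3, p_2 = 8. Add edge {3,8}. Now deg[3]=0, deg[8]=3.
Step 3: smallest deg-1 vertex = 4, p_3 = 9. Add edge {4,9}. Now deg[4]=0, deg[9]=1.
Step 4: smallest deg-1 vertex = 6, p_4 = 2. Add edge {2,6}. Now deg[6]=0, deg[2]=1.
Step 5: smallest deg-1 vertex = 2, p_5 = 5. Add edge {2,5}. Now deg[2]=0, deg[5]=2.
Step 6: smallest deg-1 vertex = 7, p_6 = 8. Add edge {7,8}. Now deg[7]=0, deg[8]=2.
Step 7: smallest deg-1 vertex = 9, p_7 = 5. Add edge {5,9}. Now deg[9]=0, deg[5]=1.
Step 8: smallest deg-1 vertex = 5, p_8 = 8. Add edge {5,8}. Now deg[5]=0, deg[8]=1.
Final: two remaining deg-1 vertices are 8, 10. Add edge {8,10}.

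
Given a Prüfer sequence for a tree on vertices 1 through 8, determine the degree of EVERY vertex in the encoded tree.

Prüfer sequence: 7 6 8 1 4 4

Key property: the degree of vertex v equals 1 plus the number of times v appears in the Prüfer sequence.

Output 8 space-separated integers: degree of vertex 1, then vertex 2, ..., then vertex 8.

p_1 = 7: count[7] becomes 1
p_2 = 6: count[6] becomes 1
p_3 = 8: count[8] becomes 1
p_4 = 1: count[1] becomes 1
p_5 = 4: count[4] becomes 1
p_6 = 4: count[4] becomes 2
Degrees (1 + count): deg[1]=1+1=2, deg[2]=1+0=1, deg[3]=1+0=1, deg[4]=1+2=3, deg[5]=1+0=1, deg[6]=1+1=2, deg[7]=1+1=2, deg[8]=1+1=2

Answer: 2 1 1 3 1 2 2 2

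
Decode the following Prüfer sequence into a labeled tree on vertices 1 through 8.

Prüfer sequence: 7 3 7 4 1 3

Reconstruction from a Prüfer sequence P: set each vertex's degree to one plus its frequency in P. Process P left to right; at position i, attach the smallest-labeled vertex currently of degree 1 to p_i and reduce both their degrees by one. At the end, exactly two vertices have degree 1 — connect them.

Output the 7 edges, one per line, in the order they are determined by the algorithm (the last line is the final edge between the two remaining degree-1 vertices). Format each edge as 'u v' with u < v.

Answer: 2 7
3 5
6 7
4 7
1 4
1 3
3 8

Derivation:
Initial degrees: {1:2, 2:1, 3:3, 4:2, 5:1, 6:1, 7:3, 8:1}
Step 1: smallest deg-1 vertex = 2, p_1 = 7. Add edge {2,7}. Now deg[2]=0, deg[7]=2.
Step 2: smallest deg-1 vertex = 5, p_2 = 3. Add edge {3,5}. Now deg[5]=0, deg[3]=2.
Step 3: smallest deg-1 vertex = 6, p_3 = 7. Add edge {6,7}. Now deg[6]=0, deg[7]=1.
Step 4: smallest deg-1 vertex = 7, p_4 = 4. Add edge {4,7}. Now deg[7]=0, deg[4]=1.
Step 5: smallest deg-1 vertex = 4, p_5 = 1. Add edge {1,4}. Now deg[4]=0, deg[1]=1.
Step 6: smallest deg-1 vertex = 1, p_6 = 3. Add edge {1,3}. Now deg[1]=0, deg[3]=1.
Final: two remaining deg-1 vertices are 3, 8. Add edge {3,8}.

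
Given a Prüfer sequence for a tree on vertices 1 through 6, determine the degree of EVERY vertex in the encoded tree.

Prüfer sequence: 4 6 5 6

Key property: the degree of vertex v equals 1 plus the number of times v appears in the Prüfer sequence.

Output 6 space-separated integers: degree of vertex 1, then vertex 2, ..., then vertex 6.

p_1 = 4: count[4] becomes 1
p_2 = 6: count[6] becomes 1
p_3 = 5: count[5] becomes 1
p_4 = 6: count[6] becomes 2
Degrees (1 + count): deg[1]=1+0=1, deg[2]=1+0=1, deg[3]=1+0=1, deg[4]=1+1=2, deg[5]=1+1=2, deg[6]=1+2=3

Answer: 1 1 1 2 2 3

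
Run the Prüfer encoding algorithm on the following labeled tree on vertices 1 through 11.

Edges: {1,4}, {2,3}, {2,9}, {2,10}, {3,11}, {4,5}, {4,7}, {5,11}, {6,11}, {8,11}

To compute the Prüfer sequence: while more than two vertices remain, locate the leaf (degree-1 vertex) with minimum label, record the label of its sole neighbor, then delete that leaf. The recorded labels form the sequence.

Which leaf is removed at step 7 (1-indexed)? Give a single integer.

Step 1: current leaves = {1,6,7,8,9,10}. Remove leaf 1 (neighbor: 4).
Step 2: current leaves = {6,7,8,9,10}. Remove leaf 6 (neighbor: 11).
Step 3: current leaves = {7,8,9,10}. Remove leaf 7 (neighbor: 4).
Step 4: current leaves = {4,8,9,10}. Remove leaf 4 (neighbor: 5).
Step 5: current leaves = {5,8,9,10}. Remove leaf 5 (neighbor: 11).
Step 6: current leaves = {8,9,10}. Remove leaf 8 (neighbor: 11).
Step 7: current leaves = {9,10,11}. Remove leaf 9 (neighbor: 2).

Answer: 9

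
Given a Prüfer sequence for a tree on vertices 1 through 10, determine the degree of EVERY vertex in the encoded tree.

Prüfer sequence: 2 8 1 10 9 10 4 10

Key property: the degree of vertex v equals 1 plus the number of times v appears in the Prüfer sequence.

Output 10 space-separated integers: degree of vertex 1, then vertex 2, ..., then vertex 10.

Answer: 2 2 1 2 1 1 1 2 2 4

Derivation:
p_1 = 2: count[2] becomes 1
p_2 = 8: count[8] becomes 1
p_3 = 1: count[1] becomes 1
p_4 = 10: count[10] becomes 1
p_5 = 9: count[9] becomes 1
p_6 = 10: count[10] becomes 2
p_7 = 4: count[4] becomes 1
p_8 = 10: count[10] becomes 3
Degrees (1 + count): deg[1]=1+1=2, deg[2]=1+1=2, deg[3]=1+0=1, deg[4]=1+1=2, deg[5]=1+0=1, deg[6]=1+0=1, deg[7]=1+0=1, deg[8]=1+1=2, deg[9]=1+1=2, deg[10]=1+3=4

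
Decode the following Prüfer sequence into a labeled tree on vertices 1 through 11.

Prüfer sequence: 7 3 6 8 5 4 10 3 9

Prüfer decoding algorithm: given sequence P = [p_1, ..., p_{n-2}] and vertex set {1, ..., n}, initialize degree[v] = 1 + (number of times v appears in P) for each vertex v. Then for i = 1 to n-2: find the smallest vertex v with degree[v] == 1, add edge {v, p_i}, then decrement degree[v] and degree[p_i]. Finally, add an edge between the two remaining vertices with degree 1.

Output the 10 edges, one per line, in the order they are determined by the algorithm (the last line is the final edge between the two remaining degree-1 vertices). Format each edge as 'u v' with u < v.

Answer: 1 7
2 3
6 7
6 8
5 8
4 5
4 10
3 10
3 9
9 11

Derivation:
Initial degrees: {1:1, 2:1, 3:3, 4:2, 5:2, 6:2, 7:2, 8:2, 9:2, 10:2, 11:1}
Step 1: smallest deg-1 vertex = 1, p_1 = 7. Add edge {1,7}. Now deg[1]=0, deg[7]=1.
Step 2: smallest deg-1 vertex = 2, p_2 = 3. Add edge {2,3}. Now deg[2]=0, deg[3]=2.
Step 3: smallest deg-1 vertex = 7, p_3 = 6. Add edge {6,7}. Now deg[7]=0, deg[6]=1.
Step 4: smallest deg-1 vertex = 6, p_4 = 8. Add edge {6,8}. Now deg[6]=0, deg[8]=1.
Step 5: smallest deg-1 vertex = 8, p_5 = 5. Add edge {5,8}. Now deg[8]=0, deg[5]=1.
Step 6: smallest deg-1 vertex = 5, p_6 = 4. Add edge {4,5}. Now deg[5]=0, deg[4]=1.
Step 7: smallest deg-1 vertex = 4, p_7 = 10. Add edge {4,10}. Now deg[4]=0, deg[10]=1.
Step 8: smallest deg-1 vertex = 10, p_8 = 3. Add edge {3,10}. Now deg[10]=0, deg[3]=1.
Step 9: smallest deg-1 vertex = 3, p_9 = 9. Add edge {3,9}. Now deg[3]=0, deg[9]=1.
Final: two remaining deg-1 vertices are 9, 11. Add edge {9,11}.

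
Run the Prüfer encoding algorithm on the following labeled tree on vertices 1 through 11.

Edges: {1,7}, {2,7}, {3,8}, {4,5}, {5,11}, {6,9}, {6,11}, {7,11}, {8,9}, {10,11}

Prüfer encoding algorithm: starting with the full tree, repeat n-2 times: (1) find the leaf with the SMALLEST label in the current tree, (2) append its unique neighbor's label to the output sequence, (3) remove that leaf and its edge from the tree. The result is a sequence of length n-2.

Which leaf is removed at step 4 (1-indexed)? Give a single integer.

Answer: 4

Derivation:
Step 1: current leaves = {1,2,3,4,10}. Remove leaf 1 (neighbor: 7).
Step 2: current leaves = {2,3,4,10}. Remove leaf 2 (neighbor: 7).
Step 3: current leaves = {3,4,7,10}. Remove leaf 3 (neighbor: 8).
Step 4: current leaves = {4,7,8,10}. Remove leaf 4 (neighbor: 5).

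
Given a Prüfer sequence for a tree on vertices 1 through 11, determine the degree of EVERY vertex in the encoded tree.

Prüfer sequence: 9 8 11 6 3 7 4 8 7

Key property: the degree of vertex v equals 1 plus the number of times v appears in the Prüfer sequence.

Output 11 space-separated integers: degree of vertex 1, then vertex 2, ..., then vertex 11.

p_1 = 9: count[9] becomes 1
p_2 = 8: count[8] becomes 1
p_3 = 11: count[11] becomes 1
p_4 = 6: count[6] becomes 1
p_5 = 3: count[3] becomes 1
p_6 = 7: count[7] becomes 1
p_7 = 4: count[4] becomes 1
p_8 = 8: count[8] becomes 2
p_9 = 7: count[7] becomes 2
Degrees (1 + count): deg[1]=1+0=1, deg[2]=1+0=1, deg[3]=1+1=2, deg[4]=1+1=2, deg[5]=1+0=1, deg[6]=1+1=2, deg[7]=1+2=3, deg[8]=1+2=3, deg[9]=1+1=2, deg[10]=1+0=1, deg[11]=1+1=2

Answer: 1 1 2 2 1 2 3 3 2 1 2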